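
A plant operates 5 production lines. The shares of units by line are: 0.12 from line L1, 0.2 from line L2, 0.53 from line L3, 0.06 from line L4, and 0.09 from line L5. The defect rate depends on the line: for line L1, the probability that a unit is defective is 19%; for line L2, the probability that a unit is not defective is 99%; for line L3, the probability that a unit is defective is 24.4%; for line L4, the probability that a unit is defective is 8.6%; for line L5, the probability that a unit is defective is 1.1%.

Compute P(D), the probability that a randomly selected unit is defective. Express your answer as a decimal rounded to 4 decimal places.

P(D|L2) = 1 − 0.99 = 0.01.
P(D) = P(D|L1)·P(L1) + P(D|L2)·P(L2) + P(D|L3)·P(L3) + P(D|L4)·P(L4) + P(D|L5)·P(L5)
      = 0.19·0.12 + 0.01·0.2 + 0.244·0.53 + 0.086·0.06 + 0.011·0.09
      = 0.0228 + 0.002 + 0.12932 + 0.00516 + 0.00099 = 0.16027

P(D) ≈ 0.1603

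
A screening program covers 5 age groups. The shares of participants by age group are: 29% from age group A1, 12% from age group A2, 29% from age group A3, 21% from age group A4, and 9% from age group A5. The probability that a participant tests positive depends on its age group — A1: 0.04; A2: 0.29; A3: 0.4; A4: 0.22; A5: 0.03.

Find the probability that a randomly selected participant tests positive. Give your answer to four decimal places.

P(T) = P(T|A1)·P(A1) + P(T|A2)·P(A2) + P(T|A3)·P(A3) + P(T|A4)·P(A4) + P(T|A5)·P(A5)
      = 0.04·0.29 + 0.29·0.12 + 0.4·0.29 + 0.22·0.21 + 0.03·0.09
      = 0.0116 + 0.0348 + 0.116 + 0.0462 + 0.0027 = 0.2113

0.2113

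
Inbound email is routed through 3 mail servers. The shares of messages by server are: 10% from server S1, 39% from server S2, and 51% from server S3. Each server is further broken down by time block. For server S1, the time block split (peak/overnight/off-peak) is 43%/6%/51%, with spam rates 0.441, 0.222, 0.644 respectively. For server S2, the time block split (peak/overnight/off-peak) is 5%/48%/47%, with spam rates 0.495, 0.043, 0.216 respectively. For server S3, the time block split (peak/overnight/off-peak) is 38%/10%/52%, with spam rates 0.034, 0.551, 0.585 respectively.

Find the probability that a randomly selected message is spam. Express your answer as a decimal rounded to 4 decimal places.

P(S|S1) = 0.43·0.441 + 0.06·0.222 + 0.51·0.644 = 0.18963 + 0.01332 + 0.32844 = 0.53139
P(S|S2) = 0.05·0.495 + 0.48·0.043 + 0.47·0.216 = 0.02475 + 0.02064 + 0.10152 = 0.14691
P(S|S3) = 0.38·0.034 + 0.1·0.551 + 0.52·0.585 = 0.01292 + 0.0551 + 0.3042 = 0.37222
Then overall,
P(S) = 0.1·0.53139 + 0.39·0.14691 + 0.51·0.37222
      = 0.053139 + 0.0572949 + 0.1898322 = 0.3002661

P(S) ≈ 0.3003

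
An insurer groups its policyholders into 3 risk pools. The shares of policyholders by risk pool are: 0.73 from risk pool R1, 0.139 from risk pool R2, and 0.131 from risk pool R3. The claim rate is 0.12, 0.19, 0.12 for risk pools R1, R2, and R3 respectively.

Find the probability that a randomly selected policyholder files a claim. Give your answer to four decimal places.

0.1297

P(C) = P(C|R1)·P(R1) + P(C|R2)·P(R2) + P(C|R3)·P(R3)
      = 0.12·0.73 + 0.19·0.139 + 0.12·0.131
      = 0.0876 + 0.02641 + 0.01572 = 0.12973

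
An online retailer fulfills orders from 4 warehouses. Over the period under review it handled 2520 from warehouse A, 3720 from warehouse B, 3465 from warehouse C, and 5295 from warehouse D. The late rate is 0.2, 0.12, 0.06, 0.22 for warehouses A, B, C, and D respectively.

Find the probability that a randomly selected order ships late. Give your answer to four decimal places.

P(L) ≈ 0.1549

Total: 2520 + 3720 + 3465 + 5295 = 15000.
P(A) = 2520/15000 = 0.168. P(B) = 3720/15000 = 0.248. P(C) = 3465/15000 = 0.231. P(D) = 5295/15000 = 0.353.
Summing over the partition,
P(L) = P(L|A)·P(A) + P(L|B)·P(B) + P(L|C)·P(C) + P(L|D)·P(D)
      = 0.2·0.168 + 0.12·0.248 + 0.06·0.231 + 0.22·0.353
      = 0.0336 + 0.02976 + 0.01386 + 0.07766 = 0.15488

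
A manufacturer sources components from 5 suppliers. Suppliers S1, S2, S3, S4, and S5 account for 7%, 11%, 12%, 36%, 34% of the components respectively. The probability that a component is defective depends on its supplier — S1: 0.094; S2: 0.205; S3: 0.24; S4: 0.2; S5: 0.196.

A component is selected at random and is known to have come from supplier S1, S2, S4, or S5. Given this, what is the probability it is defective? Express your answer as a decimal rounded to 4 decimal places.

0.1906

Let S = {S1, S2, S4, S5}.
P(S) = 0.07 + 0.11 + 0.36 + 0.34 = 0.88.
P(D ∩ S) = 0.094·0.07 + 0.205·0.11 + 0.2·0.36 + 0.196·0.34 = 0.00658 + 0.02255 + 0.072 + 0.06664 = 0.16777.
P(D | S) = 0.16777 / 0.88 = 0.190648…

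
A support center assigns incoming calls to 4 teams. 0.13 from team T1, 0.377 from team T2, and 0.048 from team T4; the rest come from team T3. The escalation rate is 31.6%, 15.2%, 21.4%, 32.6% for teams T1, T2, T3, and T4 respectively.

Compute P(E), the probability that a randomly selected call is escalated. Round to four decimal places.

P(E) ≈ 0.2093

P(T3) = 1 − (0.13 + 0.377 + 0.048) = 0.445.
P(E) = P(E|T1)·P(T1) + P(E|T2)·P(T2) + P(E|T3)·P(T3) + P(E|T4)·P(T4)
      = 0.316·0.13 + 0.152·0.377 + 0.214·0.445 + 0.326·0.048
      = 0.04108 + 0.057304 + 0.09523 + 0.015648 = 0.209262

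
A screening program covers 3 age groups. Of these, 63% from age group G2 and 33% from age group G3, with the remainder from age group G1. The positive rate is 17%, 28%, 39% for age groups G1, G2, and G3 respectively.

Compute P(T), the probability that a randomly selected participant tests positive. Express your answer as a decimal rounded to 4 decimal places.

P(G1) = 1 − (0.63 + 0.33) = 0.04.
Using total probability over the partition,
P(T) = P(T|G1)·P(G1) + P(T|G2)·P(G2) + P(T|G3)·P(G3)
      = 0.17·0.04 + 0.28·0.63 + 0.39·0.33
      = 0.0068 + 0.1764 + 0.1287 = 0.3119

P(T) ≈ 0.3119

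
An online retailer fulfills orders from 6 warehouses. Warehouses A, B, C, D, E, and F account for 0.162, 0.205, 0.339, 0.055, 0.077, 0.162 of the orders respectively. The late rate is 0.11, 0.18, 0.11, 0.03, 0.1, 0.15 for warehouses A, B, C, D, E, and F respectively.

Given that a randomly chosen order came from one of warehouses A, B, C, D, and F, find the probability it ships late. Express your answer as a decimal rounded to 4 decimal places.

Let S = {A, B, C, D, F}.
P(S) = 0.162 + 0.205 + 0.339 + 0.055 + 0.162 = 0.923.
P(L ∩ S) = 0.11·0.162 + 0.18·0.205 + 0.11·0.339 + 0.03·0.055 + 0.15·0.162 = 0.01782 + 0.0369 + 0.03729 + 0.00165 + 0.0243 = 0.11796.
P(L | S) = 0.11796 / 0.923 = 0.127801…

P(L|S) ≈ 0.1278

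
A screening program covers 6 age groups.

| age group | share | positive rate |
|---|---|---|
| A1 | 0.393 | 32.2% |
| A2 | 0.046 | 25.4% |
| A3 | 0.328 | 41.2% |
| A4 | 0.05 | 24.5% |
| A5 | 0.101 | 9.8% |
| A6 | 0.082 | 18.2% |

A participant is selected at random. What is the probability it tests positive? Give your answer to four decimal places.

P(T) ≈ 0.3104

P(T) = P(T|A1)·P(A1) + P(T|A2)·P(A2) + P(T|A3)·P(A3) + P(T|A4)·P(A4) + P(T|A5)·P(A5) + P(T|A6)·P(A6)
      = 0.322·0.393 + 0.254·0.046 + 0.412·0.328 + 0.245·0.05 + 0.098·0.101 + 0.182·0.082
      = 0.126546 + 0.011684 + 0.135136 + 0.01225 + 0.009898 + 0.014924 = 0.310438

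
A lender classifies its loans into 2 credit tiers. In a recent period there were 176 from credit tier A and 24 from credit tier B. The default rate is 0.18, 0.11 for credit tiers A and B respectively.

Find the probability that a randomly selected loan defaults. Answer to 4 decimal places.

0.1716

Total: 176 + 24 = 200.
P(A) = 176/200 = 0.88. P(B) = 24/200 = 0.12.
By the law of total probability,
P(D) = P(D|A)·P(A) + P(D|B)·P(B)
      = 0.18·0.88 + 0.11·0.12
      = 0.1584 + 0.0132 = 0.1716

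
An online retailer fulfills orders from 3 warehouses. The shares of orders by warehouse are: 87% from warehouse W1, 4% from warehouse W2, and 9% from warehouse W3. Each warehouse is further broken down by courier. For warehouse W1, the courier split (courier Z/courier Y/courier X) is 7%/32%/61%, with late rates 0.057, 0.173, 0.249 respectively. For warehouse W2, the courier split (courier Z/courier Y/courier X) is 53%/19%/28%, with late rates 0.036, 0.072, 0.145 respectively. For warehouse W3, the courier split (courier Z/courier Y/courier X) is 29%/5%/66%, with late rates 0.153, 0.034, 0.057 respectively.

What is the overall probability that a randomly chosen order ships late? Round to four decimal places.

P(L) ≈ 0.1942

P(L|W1) = 0.07·0.057 + 0.32·0.173 + 0.61·0.249 = 0.00399 + 0.05536 + 0.15189 = 0.21124
P(L|W2) = 0.53·0.036 + 0.19·0.072 + 0.28·0.145 = 0.01908 + 0.01368 + 0.0406 = 0.07336
P(L|W3) = 0.29·0.153 + 0.05·0.034 + 0.66·0.057 = 0.04437 + 0.0017 + 0.03762 = 0.08369
Then overall,
P(L) = 0.87·0.21124 + 0.04·0.07336 + 0.09·0.08369
      = 0.1837788 + 0.0029344 + 0.0075321 = 0.1942453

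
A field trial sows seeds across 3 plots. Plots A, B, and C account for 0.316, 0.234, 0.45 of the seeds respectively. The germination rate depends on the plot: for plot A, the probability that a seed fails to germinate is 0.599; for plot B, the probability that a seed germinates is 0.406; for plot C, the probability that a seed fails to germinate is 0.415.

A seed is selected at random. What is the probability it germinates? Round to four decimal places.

P(G|A) = 1 − 0.599 = 0.401.
P(G|C) = 1 − 0.415 = 0.585.
By the law of total probability,
P(G) = P(G|A)·P(A) + P(G|B)·P(B) + P(G|C)·P(C)
      = 0.401·0.316 + 0.406·0.234 + 0.585·0.45
      = 0.126716 + 0.095004 + 0.26325 = 0.48497

P(G) ≈ 0.4850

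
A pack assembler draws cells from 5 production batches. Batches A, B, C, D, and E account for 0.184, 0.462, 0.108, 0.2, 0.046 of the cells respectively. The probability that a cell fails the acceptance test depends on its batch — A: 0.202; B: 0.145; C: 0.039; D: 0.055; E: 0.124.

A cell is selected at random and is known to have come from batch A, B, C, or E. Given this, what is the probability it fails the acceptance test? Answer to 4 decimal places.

0.1426

Let S = {A, B, C, E}.
P(S) = 0.184 + 0.462 + 0.108 + 0.046 = 0.8.
P(F ∩ S) = 0.202·0.184 + 0.145·0.462 + 0.039·0.108 + 0.124·0.046 = 0.037168 + 0.06699 + 0.004212 + 0.005704 = 0.114074.
P(F | S) = 0.114074 / 0.8 = 0.142593…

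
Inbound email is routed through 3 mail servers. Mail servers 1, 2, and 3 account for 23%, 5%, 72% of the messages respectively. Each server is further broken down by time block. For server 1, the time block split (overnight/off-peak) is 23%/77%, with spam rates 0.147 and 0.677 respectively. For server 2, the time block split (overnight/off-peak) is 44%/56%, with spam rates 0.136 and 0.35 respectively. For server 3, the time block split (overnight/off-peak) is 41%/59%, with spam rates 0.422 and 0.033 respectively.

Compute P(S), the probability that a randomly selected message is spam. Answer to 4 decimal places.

P(S) ≈ 0.2791

P(S|1) = 0.23·0.147 + 0.77·0.677 = 0.03381 + 0.52129 = 0.5551
P(S|2) = 0.44·0.136 + 0.56·0.35 = 0.05984 + 0.196 = 0.25584
P(S|3) = 0.41·0.422 + 0.59·0.033 = 0.17302 + 0.01947 = 0.19249
Then overall,
P(S) = 0.23·0.5551 + 0.05·0.25584 + 0.72·0.19249
      = 0.127673 + 0.012792 + 0.1385928 = 0.2790578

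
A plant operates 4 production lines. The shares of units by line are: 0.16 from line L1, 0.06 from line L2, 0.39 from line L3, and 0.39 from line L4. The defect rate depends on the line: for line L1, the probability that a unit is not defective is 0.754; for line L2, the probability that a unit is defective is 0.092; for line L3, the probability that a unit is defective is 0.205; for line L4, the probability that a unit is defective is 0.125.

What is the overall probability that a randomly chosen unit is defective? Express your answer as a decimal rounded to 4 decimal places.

0.1736

P(D|L1) = 1 − 0.754 = 0.246.
Summing over the partition,
P(D) = P(D|L1)·P(L1) + P(D|L2)·P(L2) + P(D|L3)·P(L3) + P(D|L4)·P(L4)
      = 0.246·0.16 + 0.092·0.06 + 0.205·0.39 + 0.125·0.39
      = 0.03936 + 0.00552 + 0.07995 + 0.04875 = 0.17358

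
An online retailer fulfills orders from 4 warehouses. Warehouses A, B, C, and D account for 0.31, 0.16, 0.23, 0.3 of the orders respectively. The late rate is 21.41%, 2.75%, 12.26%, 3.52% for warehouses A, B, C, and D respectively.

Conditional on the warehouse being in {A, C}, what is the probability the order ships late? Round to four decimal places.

0.1751

Let S = {A, C}.
P(S) = 0.31 + 0.23 = 0.54.
P(L ∩ S) = 0.2141·0.31 + 0.1226·0.23 = 0.066371 + 0.028198 = 0.094569.
P(L | S) = 0.094569 / 0.54 = 0.175128…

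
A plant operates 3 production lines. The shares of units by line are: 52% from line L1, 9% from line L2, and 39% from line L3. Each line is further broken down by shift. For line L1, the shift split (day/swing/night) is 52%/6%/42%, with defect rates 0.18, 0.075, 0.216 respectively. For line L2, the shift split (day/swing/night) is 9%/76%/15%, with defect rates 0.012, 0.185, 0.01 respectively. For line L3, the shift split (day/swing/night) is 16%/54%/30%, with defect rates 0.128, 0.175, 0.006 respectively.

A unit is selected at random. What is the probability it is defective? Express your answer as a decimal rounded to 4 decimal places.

P(D|L1) = 0.52·0.18 + 0.06·0.075 + 0.42·0.216 = 0.0936 + 0.0045 + 0.09072 = 0.18882
P(D|L2) = 0.09·0.012 + 0.76·0.185 + 0.15·0.01 = 0.00108 + 0.1406 + 0.0015 = 0.14318
P(D|L3) = 0.16·0.128 + 0.54·0.175 + 0.3·0.006 = 0.02048 + 0.0945 + 0.0018 = 0.11678
By total probability over the outer partition,
P(D) = 0.52·0.18882 + 0.09·0.14318 + 0.39·0.11678
      = 0.0981864 + 0.0128862 + 0.0455442 = 0.1566168

P(D) ≈ 0.1566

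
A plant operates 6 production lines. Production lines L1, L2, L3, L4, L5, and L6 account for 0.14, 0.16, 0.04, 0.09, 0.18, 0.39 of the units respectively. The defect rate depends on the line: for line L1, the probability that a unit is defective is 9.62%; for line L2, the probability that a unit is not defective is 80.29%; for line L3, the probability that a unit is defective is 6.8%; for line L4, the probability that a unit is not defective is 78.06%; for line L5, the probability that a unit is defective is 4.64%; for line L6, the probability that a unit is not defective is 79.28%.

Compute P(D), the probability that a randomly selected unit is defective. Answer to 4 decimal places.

P(D) ≈ 0.1566

P(D|L2) = 1 − 0.8029 = 0.1971.
P(D|L4) = 1 − 0.7806 = 0.2194.
P(D|L6) = 1 − 0.7928 = 0.2072.
P(D) = P(D|L1)·P(L1) + P(D|L2)·P(L2) + P(D|L3)·P(L3) + P(D|L4)·P(L4) + P(D|L5)·P(L5) + P(D|L6)·P(L6)
      = 0.0962·0.14 + 0.1971·0.16 + 0.068·0.04 + 0.2194·0.09 + 0.0464·0.18 + 0.2072·0.39
      = 0.013468 + 0.031536 + 0.00272 + 0.019746 + 0.008352 + 0.080808 = 0.15663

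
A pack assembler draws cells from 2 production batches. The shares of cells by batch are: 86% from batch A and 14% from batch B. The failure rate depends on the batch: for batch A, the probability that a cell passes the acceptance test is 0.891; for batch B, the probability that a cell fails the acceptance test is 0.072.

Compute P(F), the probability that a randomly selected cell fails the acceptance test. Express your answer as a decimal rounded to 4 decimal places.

P(F|A) = 1 − 0.891 = 0.109.
P(F) = P(F|A)·P(A) + P(F|B)·P(B)
      = 0.109·0.86 + 0.072·0.14
      = 0.09374 + 0.01008 = 0.10382

0.1038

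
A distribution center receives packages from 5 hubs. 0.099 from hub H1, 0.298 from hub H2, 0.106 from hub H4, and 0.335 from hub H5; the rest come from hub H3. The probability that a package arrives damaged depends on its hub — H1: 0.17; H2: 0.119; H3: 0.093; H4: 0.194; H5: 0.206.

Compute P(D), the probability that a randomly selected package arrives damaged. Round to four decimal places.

P(H3) = 1 − (0.099 + 0.298 + 0.106 + 0.335) = 0.162.
P(D) = P(D|H1)·P(H1) + P(D|H2)·P(H2) + P(D|H3)·P(H3) + P(D|H4)·P(H4) + P(D|H5)·P(H5)
      = 0.17·0.099 + 0.119·0.298 + 0.093·0.162 + 0.194·0.106 + 0.206·0.335
      = 0.01683 + 0.035462 + 0.015066 + 0.020564 + 0.06901 = 0.156932

P(D) ≈ 0.1569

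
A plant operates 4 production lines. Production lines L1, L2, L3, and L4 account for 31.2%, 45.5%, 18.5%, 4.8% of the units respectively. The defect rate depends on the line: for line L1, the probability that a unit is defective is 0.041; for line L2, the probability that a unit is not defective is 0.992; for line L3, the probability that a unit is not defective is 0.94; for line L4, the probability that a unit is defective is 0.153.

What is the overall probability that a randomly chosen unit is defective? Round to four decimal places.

P(D|L2) = 1 − 0.992 = 0.008.
P(D|L3) = 1 − 0.94 = 0.06.
Using total probability over the partition,
P(D) = P(D|L1)·P(L1) + P(D|L2)·P(L2) + P(D|L3)·P(L3) + P(D|L4)·P(L4)
      = 0.041·0.312 + 0.008·0.455 + 0.06·0.185 + 0.153·0.048
      = 0.012792 + 0.00364 + 0.0111 + 0.007344 = 0.034876

P(D) ≈ 0.0349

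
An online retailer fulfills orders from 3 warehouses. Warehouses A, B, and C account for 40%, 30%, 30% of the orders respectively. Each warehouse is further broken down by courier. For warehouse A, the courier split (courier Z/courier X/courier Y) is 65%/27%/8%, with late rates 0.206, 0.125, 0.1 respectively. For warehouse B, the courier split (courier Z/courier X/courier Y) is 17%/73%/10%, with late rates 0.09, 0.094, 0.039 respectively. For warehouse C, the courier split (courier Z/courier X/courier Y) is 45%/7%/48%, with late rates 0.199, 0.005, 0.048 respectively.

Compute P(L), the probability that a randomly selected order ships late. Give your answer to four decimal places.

P(L|A) = 0.65·0.206 + 0.27·0.125 + 0.08·0.1 = 0.1339 + 0.03375 + 0.008 = 0.17565
P(L|B) = 0.17·0.09 + 0.73·0.094 + 0.1·0.039 = 0.0153 + 0.06862 + 0.0039 = 0.08782
P(L|C) = 0.45·0.199 + 0.07·0.005 + 0.48·0.048 = 0.08955 + 0.00035 + 0.02304 = 0.11294
Then overall,
P(L) = 0.4·0.17565 + 0.3·0.08782 + 0.3·0.11294
      = 0.07026 + 0.026346 + 0.033882 = 0.130488

0.1305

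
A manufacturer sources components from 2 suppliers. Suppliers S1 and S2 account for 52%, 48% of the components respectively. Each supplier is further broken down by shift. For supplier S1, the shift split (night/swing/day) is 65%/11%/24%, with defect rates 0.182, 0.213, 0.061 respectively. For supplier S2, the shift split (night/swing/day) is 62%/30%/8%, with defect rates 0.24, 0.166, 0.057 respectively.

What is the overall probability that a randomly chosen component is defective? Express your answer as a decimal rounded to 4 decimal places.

0.1788

P(D|S1) = 0.65·0.182 + 0.11·0.213 + 0.24·0.061 = 0.1183 + 0.02343 + 0.01464 = 0.15637
P(D|S2) = 0.62·0.24 + 0.3·0.166 + 0.08·0.057 = 0.1488 + 0.0498 + 0.00456 = 0.20316
Then overall,
P(D) = 0.52·0.15637 + 0.48·0.20316
      = 0.0813124 + 0.0975168 = 0.1788292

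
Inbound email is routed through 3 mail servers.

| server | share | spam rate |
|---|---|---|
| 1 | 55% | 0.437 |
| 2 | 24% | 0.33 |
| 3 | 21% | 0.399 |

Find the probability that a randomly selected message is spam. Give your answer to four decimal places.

P(S) ≈ 0.4033

By the law of total probability,
P(S) = P(S|1)·P(1) + P(S|2)·P(2) + P(S|3)·P(3)
      = 0.437·0.55 + 0.33·0.24 + 0.399·0.21
      = 0.24035 + 0.0792 + 0.08379 = 0.40334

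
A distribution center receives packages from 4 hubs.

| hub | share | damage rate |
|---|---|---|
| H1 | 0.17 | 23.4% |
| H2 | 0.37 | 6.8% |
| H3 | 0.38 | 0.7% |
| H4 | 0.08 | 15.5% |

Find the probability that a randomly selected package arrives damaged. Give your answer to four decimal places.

P(D) ≈ 0.0800

P(D) = P(D|H1)·P(H1) + P(D|H2)·P(H2) + P(D|H3)·P(H3) + P(D|H4)·P(H4)
      = 0.234·0.17 + 0.068·0.37 + 0.007·0.38 + 0.155·0.08
      = 0.03978 + 0.02516 + 0.00266 + 0.0124 = 0.08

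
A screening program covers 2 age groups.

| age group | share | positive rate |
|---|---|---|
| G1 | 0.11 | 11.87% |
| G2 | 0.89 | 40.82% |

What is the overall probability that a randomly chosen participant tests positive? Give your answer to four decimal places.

0.3764

Using total probability over the partition,
P(T) = P(T|G1)·P(G1) + P(T|G2)·P(G2)
      = 0.1187·0.11 + 0.4082·0.89
      = 0.013057 + 0.363298 = 0.376355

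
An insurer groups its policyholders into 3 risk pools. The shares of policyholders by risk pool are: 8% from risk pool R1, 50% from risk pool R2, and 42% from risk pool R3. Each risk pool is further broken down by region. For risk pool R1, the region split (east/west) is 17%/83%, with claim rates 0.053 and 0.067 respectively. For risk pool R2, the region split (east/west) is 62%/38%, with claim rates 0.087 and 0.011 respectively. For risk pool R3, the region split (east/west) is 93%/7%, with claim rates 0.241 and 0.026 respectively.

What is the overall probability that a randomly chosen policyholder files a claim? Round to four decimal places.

P(C|R1) = 0.17·0.053 + 0.83·0.067 = 0.00901 + 0.05561 = 0.06462
P(C|R2) = 0.62·0.087 + 0.38·0.011 = 0.05394 + 0.00418 = 0.05812
P(C|R3) = 0.93·0.241 + 0.07·0.026 = 0.22413 + 0.00182 = 0.22595
Then overall,
P(C) = 0.08·0.06462 + 0.5·0.05812 + 0.42·0.22595
      = 0.0051696 + 0.02906 + 0.094899 = 0.1291286

P(C) ≈ 0.1291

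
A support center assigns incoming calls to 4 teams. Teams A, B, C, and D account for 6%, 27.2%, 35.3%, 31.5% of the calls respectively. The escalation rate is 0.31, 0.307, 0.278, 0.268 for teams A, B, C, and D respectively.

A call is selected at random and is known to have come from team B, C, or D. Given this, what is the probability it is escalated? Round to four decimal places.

0.2830

Let S = {B, C, D}.
P(S) = 0.272 + 0.353 + 0.315 = 0.94.
P(E ∩ S) = 0.307·0.272 + 0.278·0.353 + 0.268·0.315 = 0.083504 + 0.098134 + 0.08442 = 0.266058.
P(E | S) = 0.266058 / 0.94 = 0.283040…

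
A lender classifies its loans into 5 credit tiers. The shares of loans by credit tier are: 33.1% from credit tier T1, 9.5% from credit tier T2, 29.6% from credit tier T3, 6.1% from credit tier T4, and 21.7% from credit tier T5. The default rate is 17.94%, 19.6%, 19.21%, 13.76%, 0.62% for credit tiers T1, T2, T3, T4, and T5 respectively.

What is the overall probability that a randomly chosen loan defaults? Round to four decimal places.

0.1446

P(D) = P(D|T1)·P(T1) + P(D|T2)·P(T2) + P(D|T3)·P(T3) + P(D|T4)·P(T4) + P(D|T5)·P(T5)
      = 0.1794·0.331 + 0.196·0.095 + 0.1921·0.296 + 0.1376·0.061 + 0.0062·0.217
      = 0.0593814 + 0.01862 + 0.0568616 + 0.0083936 + 0.0013454 = 0.144602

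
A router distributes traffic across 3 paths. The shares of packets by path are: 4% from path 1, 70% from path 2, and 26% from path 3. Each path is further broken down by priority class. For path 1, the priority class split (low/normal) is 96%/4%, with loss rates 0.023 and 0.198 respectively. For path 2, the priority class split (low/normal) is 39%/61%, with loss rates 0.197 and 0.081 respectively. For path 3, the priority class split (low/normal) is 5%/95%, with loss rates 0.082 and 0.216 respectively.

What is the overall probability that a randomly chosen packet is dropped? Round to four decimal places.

P(L|1) = 0.96·0.023 + 0.04·0.198 = 0.02208 + 0.00792 = 0.03
P(L|2) = 0.39·0.197 + 0.61·0.081 = 0.07683 + 0.04941 = 0.12624
P(L|3) = 0.05·0.082 + 0.95·0.216 = 0.0041 + 0.2052 = 0.2093
By total probability over the outer partition,
P(L) = 0.04·0.03 + 0.7·0.12624 + 0.26·0.2093
      = 0.0012 + 0.088368 + 0.054418 = 0.143986

0.1440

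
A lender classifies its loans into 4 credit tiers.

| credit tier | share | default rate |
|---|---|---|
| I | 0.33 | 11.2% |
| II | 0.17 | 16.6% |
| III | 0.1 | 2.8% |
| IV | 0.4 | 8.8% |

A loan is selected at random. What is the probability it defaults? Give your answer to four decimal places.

P(D) = P(D|I)·P(I) + P(D|II)·P(II) + P(D|III)·P(III) + P(D|IV)·P(IV)
      = 0.112·0.33 + 0.166·0.17 + 0.028·0.1 + 0.088·0.4
      = 0.03696 + 0.02822 + 0.0028 + 0.0352 = 0.10318

0.1032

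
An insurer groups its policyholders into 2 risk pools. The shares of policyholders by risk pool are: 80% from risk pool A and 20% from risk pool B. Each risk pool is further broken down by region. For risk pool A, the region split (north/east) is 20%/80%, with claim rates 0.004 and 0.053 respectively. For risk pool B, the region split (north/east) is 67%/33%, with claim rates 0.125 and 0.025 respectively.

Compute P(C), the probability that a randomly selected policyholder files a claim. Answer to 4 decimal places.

0.0530

P(C|A) = 0.2·0.004 + 0.8·0.053 = 0.0008 + 0.0424 = 0.0432
P(C|B) = 0.67·0.125 + 0.33·0.025 = 0.08375 + 0.00825 = 0.092
By total probability over the outer partition,
P(C) = 0.8·0.0432 + 0.2·0.092
      = 0.03456 + 0.0184 = 0.05296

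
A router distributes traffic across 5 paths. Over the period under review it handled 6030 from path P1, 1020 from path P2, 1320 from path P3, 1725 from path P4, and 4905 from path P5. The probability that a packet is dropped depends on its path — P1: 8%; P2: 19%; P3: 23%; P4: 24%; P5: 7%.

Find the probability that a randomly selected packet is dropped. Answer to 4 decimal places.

P(L) ≈ 0.1158

Total: 6030 + 1020 + 1320 + 1725 + 4905 = 15000.
P(P1) = 6030/15000 = 0.402. P(P2) = 1020/15000 = 0.068. P(P3) = 1320/15000 = 0.088. P(P4) = 1725/15000 = 0.115. P(P5) = 4905/15000 = 0.327.
P(L) = P(L|P1)·P(P1) + P(L|P2)·P(P2) + P(L|P3)·P(P3) + P(L|P4)·P(P4) + P(L|P5)·P(P5)
      = 0.08·0.402 + 0.19·0.068 + 0.23·0.088 + 0.24·0.115 + 0.07·0.327
      = 0.03216 + 0.01292 + 0.02024 + 0.0276 + 0.02289 = 0.11581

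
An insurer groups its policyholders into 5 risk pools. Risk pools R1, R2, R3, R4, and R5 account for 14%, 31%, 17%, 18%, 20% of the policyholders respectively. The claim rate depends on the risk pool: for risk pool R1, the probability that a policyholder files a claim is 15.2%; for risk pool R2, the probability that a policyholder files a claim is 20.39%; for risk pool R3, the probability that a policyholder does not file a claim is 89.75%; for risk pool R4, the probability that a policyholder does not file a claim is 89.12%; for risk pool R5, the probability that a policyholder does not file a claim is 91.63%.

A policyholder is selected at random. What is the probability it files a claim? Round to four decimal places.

P(C|R3) = 1 − 0.8975 = 0.1025.
P(C|R4) = 1 − 0.8912 = 0.1088.
P(C|R5) = 1 − 0.9163 = 0.0837.
P(C) = P(C|R1)·P(R1) + P(C|R2)·P(R2) + P(C|R3)·P(R3) + P(C|R4)·P(R4) + P(C|R5)·P(R5)
      = 0.152·0.14 + 0.2039·0.31 + 0.1025·0.17 + 0.1088·0.18 + 0.0837·0.2
      = 0.02128 + 0.063209 + 0.017425 + 0.019584 + 0.01674 = 0.138238

P(C) ≈ 0.1382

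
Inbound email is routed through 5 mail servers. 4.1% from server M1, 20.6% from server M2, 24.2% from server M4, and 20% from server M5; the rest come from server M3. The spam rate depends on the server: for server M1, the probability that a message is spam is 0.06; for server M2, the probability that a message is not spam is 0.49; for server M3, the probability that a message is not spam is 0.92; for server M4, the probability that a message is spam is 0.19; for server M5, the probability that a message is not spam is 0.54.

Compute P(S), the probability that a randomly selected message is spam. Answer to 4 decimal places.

P(M3) = 1 − (0.041 + 0.206 + 0.242 + 0.2) = 0.311.
P(S|M2) = 1 − 0.49 = 0.51.
P(S|M3) = 1 − 0.92 = 0.08.
P(S|M5) = 1 − 0.54 = 0.46.
P(S) = P(S|M1)·P(M1) + P(S|M2)·P(M2) + P(S|M3)·P(M3) + P(S|M4)·P(M4) + P(S|M5)·P(M5)
      = 0.06·0.041 + 0.51·0.206 + 0.08·0.311 + 0.19·0.242 + 0.46·0.2
      = 0.00246 + 0.10506 + 0.02488 + 0.04598 + 0.092 = 0.27038

0.2704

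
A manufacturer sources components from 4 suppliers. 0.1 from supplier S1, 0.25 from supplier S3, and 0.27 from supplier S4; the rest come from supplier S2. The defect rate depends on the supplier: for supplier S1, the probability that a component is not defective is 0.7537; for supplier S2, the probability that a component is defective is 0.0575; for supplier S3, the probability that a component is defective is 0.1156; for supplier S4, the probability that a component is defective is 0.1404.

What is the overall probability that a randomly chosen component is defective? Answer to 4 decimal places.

P(S2) = 1 − (0.1 + 0.25 + 0.27) = 0.38.
P(D|S1) = 1 − 0.7537 = 0.2463.
Using total probability over the partition,
P(D) = P(D|S1)·P(S1) + P(D|S2)·P(S2) + P(D|S3)·P(S3) + P(D|S4)·P(S4)
      = 0.2463·0.1 + 0.0575·0.38 + 0.1156·0.25 + 0.1404·0.27
      = 0.02463 + 0.02185 + 0.0289 + 0.037908 = 0.113288

P(D) ≈ 0.1133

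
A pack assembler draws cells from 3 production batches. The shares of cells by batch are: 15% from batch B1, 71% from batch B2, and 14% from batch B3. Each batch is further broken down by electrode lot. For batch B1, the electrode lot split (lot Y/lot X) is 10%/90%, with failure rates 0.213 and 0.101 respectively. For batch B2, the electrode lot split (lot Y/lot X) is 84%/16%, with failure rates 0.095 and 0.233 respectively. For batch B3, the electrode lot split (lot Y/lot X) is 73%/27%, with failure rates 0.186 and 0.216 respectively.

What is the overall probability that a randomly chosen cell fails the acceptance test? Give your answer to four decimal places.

P(F|B1) = 0.1·0.213 + 0.9·0.101 = 0.0213 + 0.0909 = 0.1122
P(F|B2) = 0.84·0.095 + 0.16·0.233 = 0.0798 + 0.03728 = 0.11708
P(F|B3) = 0.73·0.186 + 0.27·0.216 = 0.13578 + 0.05832 = 0.1941
By total probability over the outer partition,
P(F) = 0.15·0.1122 + 0.71·0.11708 + 0.14·0.1941
      = 0.01683 + 0.0831268 + 0.027174 = 0.1271308

0.1271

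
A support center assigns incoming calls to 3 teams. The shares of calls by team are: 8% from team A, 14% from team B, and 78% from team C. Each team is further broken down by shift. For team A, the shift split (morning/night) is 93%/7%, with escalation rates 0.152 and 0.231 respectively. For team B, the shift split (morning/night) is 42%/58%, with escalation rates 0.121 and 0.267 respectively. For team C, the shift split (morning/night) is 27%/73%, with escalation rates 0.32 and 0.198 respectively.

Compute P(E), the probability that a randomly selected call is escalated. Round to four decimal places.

P(E|A) = 0.93·0.152 + 0.07·0.231 = 0.14136 + 0.01617 = 0.15753
P(E|B) = 0.42·0.121 + 0.58·0.267 = 0.05082 + 0.15486 = 0.20568
P(E|C) = 0.27·0.32 + 0.73·0.198 = 0.0864 + 0.14454 = 0.23094
Then overall,
P(E) = 0.08·0.15753 + 0.14·0.20568 + 0.78·0.23094
      = 0.0126024 + 0.0287952 + 0.1801332 = 0.2215308

0.2215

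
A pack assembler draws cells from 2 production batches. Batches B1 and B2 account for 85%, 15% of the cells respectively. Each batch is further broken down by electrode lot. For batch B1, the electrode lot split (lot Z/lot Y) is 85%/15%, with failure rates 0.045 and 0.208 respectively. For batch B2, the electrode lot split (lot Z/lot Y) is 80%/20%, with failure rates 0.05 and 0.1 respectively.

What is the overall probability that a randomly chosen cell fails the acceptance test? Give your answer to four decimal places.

0.0680

P(F|B1) = 0.85·0.045 + 0.15·0.208 = 0.03825 + 0.0312 = 0.06945
P(F|B2) = 0.8·0.05 + 0.2·0.1 = 0.04 + 0.02 = 0.06
Then overall,
P(F) = 0.85·0.06945 + 0.15·0.06
      = 0.0590325 + 0.009 = 0.0680325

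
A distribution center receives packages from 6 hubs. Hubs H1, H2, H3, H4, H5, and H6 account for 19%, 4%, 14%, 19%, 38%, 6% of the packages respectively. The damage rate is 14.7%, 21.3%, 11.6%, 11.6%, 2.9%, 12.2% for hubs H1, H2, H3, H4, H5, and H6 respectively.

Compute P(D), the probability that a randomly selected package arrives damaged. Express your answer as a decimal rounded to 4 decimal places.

P(D) = P(D|H1)·P(H1) + P(D|H2)·P(H2) + P(D|H3)·P(H3) + P(D|H4)·P(H4) + P(D|H5)·P(H5) + P(D|H6)·P(H6)
      = 0.147·0.19 + 0.213·0.04 + 0.116·0.14 + 0.116·0.19 + 0.029·0.38 + 0.122·0.06
      = 0.02793 + 0.00852 + 0.01624 + 0.02204 + 0.01102 + 0.00732 = 0.09307

0.0931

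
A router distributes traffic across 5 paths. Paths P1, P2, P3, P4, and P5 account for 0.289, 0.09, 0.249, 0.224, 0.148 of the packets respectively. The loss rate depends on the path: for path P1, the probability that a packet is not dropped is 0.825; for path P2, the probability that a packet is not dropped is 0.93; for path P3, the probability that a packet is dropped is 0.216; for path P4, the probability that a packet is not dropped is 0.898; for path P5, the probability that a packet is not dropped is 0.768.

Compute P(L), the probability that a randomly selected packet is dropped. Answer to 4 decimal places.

P(L|P1) = 1 − 0.825 = 0.175.
P(L|P2) = 1 − 0.93 = 0.07.
P(L|P4) = 1 − 0.898 = 0.102.
P(L|P5) = 1 − 0.768 = 0.232.
By the law of total probability,
P(L) = P(L|P1)·P(P1) + P(L|P2)·P(P2) + P(L|P3)·P(P3) + P(L|P4)·P(P4) + P(L|P5)·P(P5)
      = 0.175·0.289 + 0.07·0.09 + 0.216·0.249 + 0.102·0.224 + 0.232·0.148
      = 0.050575 + 0.0063 + 0.053784 + 0.022848 + 0.034336 = 0.167843

P(L) ≈ 0.1678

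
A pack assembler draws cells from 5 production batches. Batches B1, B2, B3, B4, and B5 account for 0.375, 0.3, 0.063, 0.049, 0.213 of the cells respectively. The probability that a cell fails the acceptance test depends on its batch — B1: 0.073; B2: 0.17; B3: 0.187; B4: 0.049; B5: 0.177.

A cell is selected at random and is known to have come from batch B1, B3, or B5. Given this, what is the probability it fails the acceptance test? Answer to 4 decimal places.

Let S = {B1, B3, B5}.
P(S) = 0.375 + 0.063 + 0.213 = 0.651.
P(F ∩ S) = 0.073·0.375 + 0.187·0.063 + 0.177·0.213 = 0.027375 + 0.011781 + 0.037701 = 0.076857.
P(F | S) = 0.076857 / 0.651 = 0.118060…

0.1181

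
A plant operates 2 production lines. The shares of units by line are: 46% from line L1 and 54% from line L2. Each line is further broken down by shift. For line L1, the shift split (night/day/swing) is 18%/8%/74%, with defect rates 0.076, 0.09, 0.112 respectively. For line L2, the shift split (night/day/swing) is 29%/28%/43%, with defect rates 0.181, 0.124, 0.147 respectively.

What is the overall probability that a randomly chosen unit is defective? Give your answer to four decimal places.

0.1290

P(D|L1) = 0.18·0.076 + 0.08·0.09 + 0.74·0.112 = 0.01368 + 0.0072 + 0.08288 = 0.10376
P(D|L2) = 0.29·0.181 + 0.28·0.124 + 0.43·0.147 = 0.05249 + 0.03472 + 0.06321 = 0.15042
Then overall,
P(D) = 0.46·0.10376 + 0.54·0.15042
      = 0.0477296 + 0.0812268 = 0.1289564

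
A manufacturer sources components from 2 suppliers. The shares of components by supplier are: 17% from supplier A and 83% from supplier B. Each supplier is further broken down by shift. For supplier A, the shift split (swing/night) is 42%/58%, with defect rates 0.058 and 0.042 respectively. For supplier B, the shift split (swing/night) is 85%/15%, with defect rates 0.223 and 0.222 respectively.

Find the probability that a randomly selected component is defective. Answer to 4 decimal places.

0.1932

P(D|A) = 0.42·0.058 + 0.58·0.042 = 0.02436 + 0.02436 = 0.04872
P(D|B) = 0.85·0.223 + 0.15·0.222 = 0.18955 + 0.0333 = 0.22285
By total probability over the outer partition,
P(D) = 0.17·0.04872 + 0.83·0.22285
      = 0.0082824 + 0.1849655 = 0.1932479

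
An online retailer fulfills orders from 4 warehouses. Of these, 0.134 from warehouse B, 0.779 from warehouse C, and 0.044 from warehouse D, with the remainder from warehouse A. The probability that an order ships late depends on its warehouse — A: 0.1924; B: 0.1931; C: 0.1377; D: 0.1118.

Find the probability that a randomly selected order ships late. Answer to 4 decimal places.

P(L) ≈ 0.1463

P(A) = 1 − (0.134 + 0.779 + 0.044) = 0.043.
P(L) = P(L|A)·P(A) + P(L|B)·P(B) + P(L|C)·P(C) + P(L|D)·P(D)
      = 0.1924·0.043 + 0.1931·0.134 + 0.1377·0.779 + 0.1118·0.044
      = 0.0082732 + 0.0258754 + 0.1072683 + 0.0049192 = 0.1463361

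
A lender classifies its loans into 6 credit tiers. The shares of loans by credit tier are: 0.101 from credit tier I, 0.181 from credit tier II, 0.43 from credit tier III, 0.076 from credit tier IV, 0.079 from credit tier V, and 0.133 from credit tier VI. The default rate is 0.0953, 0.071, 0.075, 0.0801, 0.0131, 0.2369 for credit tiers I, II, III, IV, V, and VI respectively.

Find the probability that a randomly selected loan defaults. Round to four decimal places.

P(D) = P(D|I)·P(I) + P(D|II)·P(II) + P(D|III)·P(III) + P(D|IV)·P(IV) + P(D|V)·P(V) + P(D|VI)·P(VI)
      = 0.0953·0.101 + 0.071·0.181 + 0.075·0.43 + 0.0801·0.076 + 0.0131·0.079 + 0.2369·0.133
      = 0.0096253 + 0.012851 + 0.03225 + 0.0060876 + 0.0010349 + 0.0315077 = 0.0933565

P(D) ≈ 0.0934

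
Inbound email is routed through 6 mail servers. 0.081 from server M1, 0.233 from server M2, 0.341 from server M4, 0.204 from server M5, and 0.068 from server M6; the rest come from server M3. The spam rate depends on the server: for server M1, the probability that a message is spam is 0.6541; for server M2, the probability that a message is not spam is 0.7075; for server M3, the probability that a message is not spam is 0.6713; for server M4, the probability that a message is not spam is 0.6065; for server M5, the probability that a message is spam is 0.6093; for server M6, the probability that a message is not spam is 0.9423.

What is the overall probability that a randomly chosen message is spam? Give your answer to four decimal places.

0.4075

P(M3) = 1 − (0.081 + 0.233 + 0.341 + 0.204 + 0.068) = 0.073.
P(S|M2) = 1 − 0.7075 = 0.2925.
P(S|M3) = 1 − 0.6713 = 0.3287.
P(S|M4) = 1 − 0.6065 = 0.3935.
P(S|M6) = 1 − 0.9423 = 0.0577.
P(S) = P(S|M1)·P(M1) + P(S|M2)·P(M2) + P(S|M3)·P(M3) + P(S|M4)·P(M4) + P(S|M5)·P(M5) + P(S|M6)·P(M6)
      = 0.6541·0.081 + 0.2925·0.233 + 0.3287·0.073 + 0.3935·0.341 + 0.6093·0.204 + 0.0577·0.068
      = 0.0529821 + 0.0681525 + 0.0239951 + 0.1341835 + 0.1242972 + 0.0039236 = 0.407534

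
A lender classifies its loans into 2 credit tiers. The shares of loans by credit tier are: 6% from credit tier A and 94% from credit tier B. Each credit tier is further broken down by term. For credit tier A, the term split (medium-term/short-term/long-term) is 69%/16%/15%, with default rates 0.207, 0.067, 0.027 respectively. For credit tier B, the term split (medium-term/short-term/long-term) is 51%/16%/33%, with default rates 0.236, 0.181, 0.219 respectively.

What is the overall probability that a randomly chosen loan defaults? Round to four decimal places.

P(D|A) = 0.69·0.207 + 0.16·0.067 + 0.15·0.027 = 0.14283 + 0.01072 + 0.00405 = 0.1576
P(D|B) = 0.51·0.236 + 0.16·0.181 + 0.33·0.219 = 0.12036 + 0.02896 + 0.07227 = 0.22159
By total probability over the outer partition,
P(D) = 0.06·0.1576 + 0.94·0.22159
      = 0.009456 + 0.2082946 = 0.2177506

0.2178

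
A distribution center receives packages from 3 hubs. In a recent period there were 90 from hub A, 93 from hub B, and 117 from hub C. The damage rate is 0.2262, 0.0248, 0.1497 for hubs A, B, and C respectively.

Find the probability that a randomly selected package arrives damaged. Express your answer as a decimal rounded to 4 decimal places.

P(D) ≈ 0.1339

Total: 90 + 93 + 117 = 300.
P(A) = 90/300 = 0.3. P(B) = 93/300 = 0.31. P(C) = 117/300 = 0.39.
P(D) = P(D|A)·P(A) + P(D|B)·P(B) + P(D|C)·P(C)
      = 0.2262·0.3 + 0.0248·0.31 + 0.1497·0.39
      = 0.06786 + 0.007688 + 0.058383 = 0.133931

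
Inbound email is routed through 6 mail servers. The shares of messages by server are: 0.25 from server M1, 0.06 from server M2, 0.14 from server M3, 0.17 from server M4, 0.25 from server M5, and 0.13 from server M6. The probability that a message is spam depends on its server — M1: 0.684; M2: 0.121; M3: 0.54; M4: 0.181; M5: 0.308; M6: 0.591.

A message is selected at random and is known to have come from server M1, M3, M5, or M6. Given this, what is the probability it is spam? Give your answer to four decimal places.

0.5200

Let J = {M1, M3, M5, M6}.
P(J) = 0.25 + 0.14 + 0.25 + 0.13 = 0.77.
P(S ∩ J) = 0.684·0.25 + 0.54·0.14 + 0.308·0.25 + 0.591·0.13 = 0.171 + 0.0756 + 0.077 + 0.07683 = 0.40043.
P(S | J) = 0.40043 / 0.77 = 0.520039…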